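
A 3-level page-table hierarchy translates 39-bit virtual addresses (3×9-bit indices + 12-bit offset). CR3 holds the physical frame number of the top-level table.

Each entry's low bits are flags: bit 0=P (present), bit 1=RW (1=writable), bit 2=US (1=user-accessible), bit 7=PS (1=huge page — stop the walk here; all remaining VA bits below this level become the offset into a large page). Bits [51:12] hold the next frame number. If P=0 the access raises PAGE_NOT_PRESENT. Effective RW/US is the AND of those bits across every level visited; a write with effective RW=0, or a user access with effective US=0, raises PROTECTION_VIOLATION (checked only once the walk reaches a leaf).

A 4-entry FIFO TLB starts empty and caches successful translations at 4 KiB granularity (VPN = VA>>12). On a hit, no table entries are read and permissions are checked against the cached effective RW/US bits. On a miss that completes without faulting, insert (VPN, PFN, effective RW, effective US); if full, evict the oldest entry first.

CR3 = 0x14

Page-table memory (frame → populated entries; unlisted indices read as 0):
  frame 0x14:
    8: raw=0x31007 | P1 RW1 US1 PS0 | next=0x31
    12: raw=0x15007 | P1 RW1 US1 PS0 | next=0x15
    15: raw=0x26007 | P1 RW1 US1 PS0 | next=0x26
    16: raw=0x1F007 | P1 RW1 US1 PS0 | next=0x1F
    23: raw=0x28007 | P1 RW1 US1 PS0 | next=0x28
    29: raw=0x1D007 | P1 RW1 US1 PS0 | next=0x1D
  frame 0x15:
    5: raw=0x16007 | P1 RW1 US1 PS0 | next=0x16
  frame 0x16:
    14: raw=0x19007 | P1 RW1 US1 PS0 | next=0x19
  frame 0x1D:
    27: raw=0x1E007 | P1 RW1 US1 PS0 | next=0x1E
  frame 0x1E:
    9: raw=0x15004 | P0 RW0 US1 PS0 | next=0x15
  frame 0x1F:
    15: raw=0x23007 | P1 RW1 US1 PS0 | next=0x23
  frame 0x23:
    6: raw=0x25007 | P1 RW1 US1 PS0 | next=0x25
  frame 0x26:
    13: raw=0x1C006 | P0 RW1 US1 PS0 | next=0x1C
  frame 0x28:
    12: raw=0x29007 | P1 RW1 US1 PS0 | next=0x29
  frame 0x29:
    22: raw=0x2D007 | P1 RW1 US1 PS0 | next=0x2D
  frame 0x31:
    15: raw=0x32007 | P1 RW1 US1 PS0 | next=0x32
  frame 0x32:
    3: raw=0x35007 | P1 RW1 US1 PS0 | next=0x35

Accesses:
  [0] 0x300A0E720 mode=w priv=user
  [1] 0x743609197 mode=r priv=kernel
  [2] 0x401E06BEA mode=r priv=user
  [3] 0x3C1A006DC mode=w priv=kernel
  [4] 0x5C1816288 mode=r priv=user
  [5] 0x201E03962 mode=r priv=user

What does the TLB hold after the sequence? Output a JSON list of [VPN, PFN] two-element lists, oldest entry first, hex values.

Walk each access:
#0 VA=0x300A0E720 (w,user):
  L0: frame=0x14 idx=12 entry=0x15007 [P=1 RW=1 US=1 PS=0]
  L1: frame=0x15 idx=5 entry=0x16007 [P=1 RW=1 US=1 PS=0]
  L2: frame=0x16 idx=14 entry=0x19007 [P=1 RW=1 US=1 PS=0]
  ✓ 0x19720  — 3 lookups
#1 VA=0x743609197 (r,kernel):
  L0: frame=0x14 idx=29 entry=0x1D007 [P=1 RW=1 US=1 PS=0]
  L1: frame=0x1D idx=27 entry=0x1E007 [P=1 RW=1 US=1 PS=0]
  L2: frame=0x1E idx=9 entry=0x15004 [P=0 RW=0 US=1 PS=0]
  ⇒ fault: PAGE_NOT_PRESENT  — 3 lookups
#2 VA=0x401E06BEA (r,user):
  L0: frame=0x14 idx=16 entry=0x1F007 [P=1 RW=1 US=1 PS=0]
  L1: frame=0x1F idx=15 entry=0x23007 [P=1 RW=1 US=1 PS=0]
  L2: frame=0x23 idx=6 entry=0x25007 [P=1 RW=1 US=1 PS=0]
  ✓ 0x25BEA  — 3 lookups
#3 VA=0x3C1A006DC (w,kernel):
  L0: frame=0x14 idx=15 entry=0x26007 [P=1 RW=1 US=1 PS=0]
  L1: frame=0x26 idx=13 entry=0x1C006 [P=0 RW=1 US=1 PS=0]
  ⇒ fault: PAGE_NOT_PRESENT  — 2 lookups
#4 VA=0x5C1816288 (r,user):
  L0: frame=0x14 idx=23 entry=0x28007 [P=1 RW=1 US=1 PS=0]
  L1: frame=0x28 idx=12 entry=0x29007 [P=1 RW=1 US=1 PS=0]
  L2: frame=0x29 idx=22 entry=0x2D007 [P=1 RW=1 US=1 PS=0]
  ✓ 0x2D288  — 3 lookups
#5 VA=0x201E03962 (r,user):
  L0: frame=0x14 idx=8 entry=0x31007 [P=1 RW=1 US=1 PS=0]
  L1: frame=0x31 idx=15 entry=0x32007 [P=1 RW=1 US=1 PS=0]
  L2: frame=0x32 idx=3 entry=0x35007 [P=1 RW=1 US=1 PS=0]
  ✓ 0x35962  — 3 lookups

TLB: [["0x300A0E", "0x19"], ["0x401E06", "0x25"], ["0x5C1816", "0x2D"], ["0x201E03", "0x35"]]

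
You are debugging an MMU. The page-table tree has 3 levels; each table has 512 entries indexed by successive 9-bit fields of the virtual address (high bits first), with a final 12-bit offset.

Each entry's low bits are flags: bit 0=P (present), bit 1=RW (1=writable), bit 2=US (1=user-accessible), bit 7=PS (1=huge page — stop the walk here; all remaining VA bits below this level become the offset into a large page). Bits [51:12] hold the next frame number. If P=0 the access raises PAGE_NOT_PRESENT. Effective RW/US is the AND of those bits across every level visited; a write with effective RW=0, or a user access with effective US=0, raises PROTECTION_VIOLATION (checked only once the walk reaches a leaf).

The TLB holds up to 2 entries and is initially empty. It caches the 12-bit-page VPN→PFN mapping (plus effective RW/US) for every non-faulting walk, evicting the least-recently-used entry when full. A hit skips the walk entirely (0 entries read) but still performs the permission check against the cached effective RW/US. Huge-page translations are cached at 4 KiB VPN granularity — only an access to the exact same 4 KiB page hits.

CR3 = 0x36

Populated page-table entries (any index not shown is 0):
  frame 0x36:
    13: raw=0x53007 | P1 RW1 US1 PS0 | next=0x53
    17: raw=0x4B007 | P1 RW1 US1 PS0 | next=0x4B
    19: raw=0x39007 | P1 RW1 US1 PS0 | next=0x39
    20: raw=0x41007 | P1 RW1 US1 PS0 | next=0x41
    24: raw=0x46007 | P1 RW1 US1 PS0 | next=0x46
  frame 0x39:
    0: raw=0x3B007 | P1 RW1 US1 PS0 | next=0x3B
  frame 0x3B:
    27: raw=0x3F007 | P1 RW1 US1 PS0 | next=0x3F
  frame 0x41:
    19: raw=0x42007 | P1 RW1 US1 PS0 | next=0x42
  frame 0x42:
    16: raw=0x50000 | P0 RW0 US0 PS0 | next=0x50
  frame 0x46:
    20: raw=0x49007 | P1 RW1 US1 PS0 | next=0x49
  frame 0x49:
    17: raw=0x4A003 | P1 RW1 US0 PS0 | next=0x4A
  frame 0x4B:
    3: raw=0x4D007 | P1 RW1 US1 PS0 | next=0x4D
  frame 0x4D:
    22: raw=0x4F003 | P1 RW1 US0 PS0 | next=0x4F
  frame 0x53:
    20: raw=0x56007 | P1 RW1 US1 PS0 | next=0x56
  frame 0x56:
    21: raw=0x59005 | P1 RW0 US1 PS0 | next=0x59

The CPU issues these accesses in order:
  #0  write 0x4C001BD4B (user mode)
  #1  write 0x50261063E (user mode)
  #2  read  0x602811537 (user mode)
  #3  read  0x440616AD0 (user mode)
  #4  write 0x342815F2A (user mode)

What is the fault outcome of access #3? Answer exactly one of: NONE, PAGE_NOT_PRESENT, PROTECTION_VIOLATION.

Trace:
#0 VA=0x4C001BD4B (w,user):
  [0] read 0x36 idx=19: raw=0x39007 flags P=1 W=1 U=1 S=0
  [1] read 0x39 idx=0: raw=0x3B007 flags P=1 W=1 U=1 S=0
  [2] read 0x3B idx=27: raw=0x3F007 flags P=1 W=1 U=1 S=0
  ✓ 0x3FD4B  — 3 lookups
#1 VA=0x50261063E (w,user):
  [0] read 0x36 idx=20: raw=0x41007 flags P=1 W=1 U=1 S=0
  [1] read 0x41 idx=19: raw=0x42007 flags P=1 W=1 U=1 S=0
  [2] read 0x42 idx=16: raw=0x50000 flags P=0 W=0 U=0 S=0
  ⇒ fault: PAGE_NOT_PRESENT  — 3 lookups
#2 VA=0x602811537 (r,user):
  [0] read 0x36 idx=24: raw=0x46007 flags P=1 W=1 U=1 S=0
  [1] read 0x46 idx=20: raw=0x49007 flags P=1 W=1 U=1 S=0
  [2] read 0x49 idx=17: raw=0x4A003 flags P=1 W=1 U=0 S=0
  ⇒ fault: PROTECTION_VIOLATION  — 3 lookups
#3 VA=0x440616AD0 (r,user):
  [0] read 0x36 idx=17: raw=0x4B007 flags P=1 W=1 U=1 S=0
  [1] read 0x4B idx=3: raw=0x4D007 flags P=1 W=1 U=1 S=0
  [2] read 0x4D idx=22: raw=0x4F003 flags P=1 W=1 U=0 S=0
  ⇒ fault: PROTECTION_VIOLATION  — 3 lookups
#4 VA=0x342815F2A (w,user):
  [0] read 0x36 idx=13: raw=0x53007 flags P=1 W=1 U=1 S=0
  [1] read 0x53 idx=20: raw=0x56007 flags P=1 W=1 U=1 S=0
  [2] read 0x56 idx=21: raw=0x59005 flags P=1 W=0 U=1 S=0
  ⇒ fault: PROTECTION_VIOLATION  — 3 lookups

Access #3 fault: PROTECTION_VIOLATION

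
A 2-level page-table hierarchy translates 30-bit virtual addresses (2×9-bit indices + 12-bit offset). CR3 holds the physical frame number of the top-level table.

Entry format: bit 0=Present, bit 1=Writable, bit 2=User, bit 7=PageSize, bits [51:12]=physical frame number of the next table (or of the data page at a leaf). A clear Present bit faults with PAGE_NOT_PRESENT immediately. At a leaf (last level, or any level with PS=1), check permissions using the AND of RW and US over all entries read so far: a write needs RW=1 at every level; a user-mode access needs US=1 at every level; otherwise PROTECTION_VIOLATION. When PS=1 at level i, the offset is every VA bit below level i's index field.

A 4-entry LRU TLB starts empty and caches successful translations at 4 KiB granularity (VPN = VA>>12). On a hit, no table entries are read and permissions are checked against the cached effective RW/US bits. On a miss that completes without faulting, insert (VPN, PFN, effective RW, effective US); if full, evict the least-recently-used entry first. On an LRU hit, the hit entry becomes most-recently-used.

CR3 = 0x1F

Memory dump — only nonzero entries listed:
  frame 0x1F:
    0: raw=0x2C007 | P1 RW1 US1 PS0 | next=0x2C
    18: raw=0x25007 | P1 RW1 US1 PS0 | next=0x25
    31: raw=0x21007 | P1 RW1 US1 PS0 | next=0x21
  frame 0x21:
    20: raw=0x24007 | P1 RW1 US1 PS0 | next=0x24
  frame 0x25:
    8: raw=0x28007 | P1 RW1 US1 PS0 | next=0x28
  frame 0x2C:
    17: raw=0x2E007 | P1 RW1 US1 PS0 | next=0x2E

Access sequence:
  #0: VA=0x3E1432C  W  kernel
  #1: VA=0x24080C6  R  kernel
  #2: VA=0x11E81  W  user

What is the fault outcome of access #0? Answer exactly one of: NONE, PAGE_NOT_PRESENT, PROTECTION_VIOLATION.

Per-access translation:
#0 VA=0x3E1432C (w,kernel):
  L0 @0x1F[31] → 0x21007  P=1,RW=1,US=1,PS=0
  L1 @0x21[20] → 0x24007  P=1,RW=1,US=1,PS=0
  ⇒ phys 0x2432C  [2 reads]
#1 VA=0x24080C6 (r,kernel):
  L0 @0x1F[18] → 0x25007  P=1,RW=1,US=1,PS=0
  L1 @0x25[8] → 0x28007  P=1,RW=1,US=1,PS=0
  ⇒ phys 0x280C6  [2 reads]
#2 VA=0x11E81 (w,user):
  L0 @0x1F[0] → 0x2C007  P=1,RW=1,US=1,PS=0
  L1 @0x2C[17] → 0x2E007  P=1,RW=1,US=1,PS=0
  ⇒ phys 0x2EE81  [2 reads]

Access #0 fault: NONE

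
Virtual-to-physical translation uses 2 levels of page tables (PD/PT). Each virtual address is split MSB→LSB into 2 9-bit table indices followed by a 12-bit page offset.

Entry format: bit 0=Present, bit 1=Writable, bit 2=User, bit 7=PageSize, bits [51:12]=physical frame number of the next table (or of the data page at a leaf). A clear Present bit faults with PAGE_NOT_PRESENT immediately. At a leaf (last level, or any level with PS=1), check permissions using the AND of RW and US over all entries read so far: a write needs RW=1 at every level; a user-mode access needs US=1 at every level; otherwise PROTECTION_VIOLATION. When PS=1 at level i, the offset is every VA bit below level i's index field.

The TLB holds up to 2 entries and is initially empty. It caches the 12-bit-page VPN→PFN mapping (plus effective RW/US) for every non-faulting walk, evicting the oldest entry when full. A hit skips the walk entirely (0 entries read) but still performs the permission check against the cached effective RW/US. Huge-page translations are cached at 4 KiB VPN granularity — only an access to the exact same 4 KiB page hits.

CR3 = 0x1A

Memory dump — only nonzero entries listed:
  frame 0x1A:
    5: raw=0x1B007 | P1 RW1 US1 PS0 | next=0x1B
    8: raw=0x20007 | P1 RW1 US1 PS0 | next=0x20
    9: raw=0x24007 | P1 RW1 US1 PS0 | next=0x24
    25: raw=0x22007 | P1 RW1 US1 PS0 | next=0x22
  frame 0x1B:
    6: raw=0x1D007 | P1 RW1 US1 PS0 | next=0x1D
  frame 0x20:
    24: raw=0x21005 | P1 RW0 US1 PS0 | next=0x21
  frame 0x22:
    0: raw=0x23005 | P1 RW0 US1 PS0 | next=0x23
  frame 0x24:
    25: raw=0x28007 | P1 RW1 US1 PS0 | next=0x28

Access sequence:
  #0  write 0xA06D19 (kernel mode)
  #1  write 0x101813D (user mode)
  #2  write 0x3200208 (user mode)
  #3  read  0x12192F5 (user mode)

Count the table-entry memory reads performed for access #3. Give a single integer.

Trace:
#0 VA=0xA06D19 (w,kernel):
  L0: frame=0x1A idx=5 entry=0x1B007 [P=1 RW=1 US=1 PS=0]
  L1: frame=0x1B idx=6 entry=0x1D007 [P=1 RW=1 US=1 PS=0]
  → PA=0x1DD19  (2 entries read)
#1 VA=0x101813D (w,user):
  L0: frame=0x1A idx=8 entry=0x20007 [P=1 RW=1 US=1 PS=0]
  L1: frame=0x20 idx=24 entry=0x21005 [P=1 RW=0 US=1 PS=0]
  → PROTECTION_VIOLATION  (2 entries read)
#2 VA=0x3200208 (w,user):
  L0: frame=0x1A idx=25 entry=0x22007 [P=1 RW=1 US=1 PS=0]
  L1: frame=0x22 idx=0 entry=0x23005 [P=1 RW=0 US=1 PS=0]
  → PROTECTION_VIOLATION  (2 entries read)
#3 VA=0x12192F5 (r,user):
  L0: frame=0x1A idx=9 entry=0x24007 [P=1 RW=1 US=1 PS=0]
  L1: frame=0x24 idx=25 entry=0x28007 [P=1 RW=1 US=1 PS=0]
  → PA=0x282F5  (2 entries read)

Entries read for #3: 2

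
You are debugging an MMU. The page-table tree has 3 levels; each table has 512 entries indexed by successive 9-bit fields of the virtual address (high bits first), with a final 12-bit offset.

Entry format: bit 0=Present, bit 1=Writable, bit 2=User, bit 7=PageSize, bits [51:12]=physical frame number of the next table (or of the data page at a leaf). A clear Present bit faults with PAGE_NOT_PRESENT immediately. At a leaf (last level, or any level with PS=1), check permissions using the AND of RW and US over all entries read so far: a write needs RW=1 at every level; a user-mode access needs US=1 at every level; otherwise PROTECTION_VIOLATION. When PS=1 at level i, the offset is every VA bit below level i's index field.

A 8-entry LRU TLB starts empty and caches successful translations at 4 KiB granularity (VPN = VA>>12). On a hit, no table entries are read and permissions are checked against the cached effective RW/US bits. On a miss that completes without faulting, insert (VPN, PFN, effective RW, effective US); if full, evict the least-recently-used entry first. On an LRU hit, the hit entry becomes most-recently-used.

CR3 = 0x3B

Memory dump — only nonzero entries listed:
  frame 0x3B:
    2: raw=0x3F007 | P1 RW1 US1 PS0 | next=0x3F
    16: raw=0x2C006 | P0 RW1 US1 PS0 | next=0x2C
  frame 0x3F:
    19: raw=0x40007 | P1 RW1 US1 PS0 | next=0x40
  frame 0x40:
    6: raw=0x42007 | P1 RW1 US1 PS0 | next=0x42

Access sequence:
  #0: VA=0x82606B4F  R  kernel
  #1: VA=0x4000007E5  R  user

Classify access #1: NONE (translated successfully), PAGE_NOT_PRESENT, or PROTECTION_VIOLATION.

Per-access translation:
#0 VA=0x82606B4F (r,kernel):
  L0 @0x3B[2] → 0x3F007  P=1,RW=1,US=1,PS=0
  L1 @0x3F[19] → 0x40007  P=1,RW=1,US=1,PS=0
  L2 @0x40[6] → 0x42007  P=1,RW=1,US=1,PS=0
  ✓ 0x42B4F  — 3 lookups
#1 VA=0x4000007E5 (r,user):
  L0 @0x3B[16] → 0x2C006  P=0,RW=1,US=1,PS=0
  ✗ PAGE_NOT_PRESENT  [1 reads]

Access #1 fault: PAGE_NOT_PRESENT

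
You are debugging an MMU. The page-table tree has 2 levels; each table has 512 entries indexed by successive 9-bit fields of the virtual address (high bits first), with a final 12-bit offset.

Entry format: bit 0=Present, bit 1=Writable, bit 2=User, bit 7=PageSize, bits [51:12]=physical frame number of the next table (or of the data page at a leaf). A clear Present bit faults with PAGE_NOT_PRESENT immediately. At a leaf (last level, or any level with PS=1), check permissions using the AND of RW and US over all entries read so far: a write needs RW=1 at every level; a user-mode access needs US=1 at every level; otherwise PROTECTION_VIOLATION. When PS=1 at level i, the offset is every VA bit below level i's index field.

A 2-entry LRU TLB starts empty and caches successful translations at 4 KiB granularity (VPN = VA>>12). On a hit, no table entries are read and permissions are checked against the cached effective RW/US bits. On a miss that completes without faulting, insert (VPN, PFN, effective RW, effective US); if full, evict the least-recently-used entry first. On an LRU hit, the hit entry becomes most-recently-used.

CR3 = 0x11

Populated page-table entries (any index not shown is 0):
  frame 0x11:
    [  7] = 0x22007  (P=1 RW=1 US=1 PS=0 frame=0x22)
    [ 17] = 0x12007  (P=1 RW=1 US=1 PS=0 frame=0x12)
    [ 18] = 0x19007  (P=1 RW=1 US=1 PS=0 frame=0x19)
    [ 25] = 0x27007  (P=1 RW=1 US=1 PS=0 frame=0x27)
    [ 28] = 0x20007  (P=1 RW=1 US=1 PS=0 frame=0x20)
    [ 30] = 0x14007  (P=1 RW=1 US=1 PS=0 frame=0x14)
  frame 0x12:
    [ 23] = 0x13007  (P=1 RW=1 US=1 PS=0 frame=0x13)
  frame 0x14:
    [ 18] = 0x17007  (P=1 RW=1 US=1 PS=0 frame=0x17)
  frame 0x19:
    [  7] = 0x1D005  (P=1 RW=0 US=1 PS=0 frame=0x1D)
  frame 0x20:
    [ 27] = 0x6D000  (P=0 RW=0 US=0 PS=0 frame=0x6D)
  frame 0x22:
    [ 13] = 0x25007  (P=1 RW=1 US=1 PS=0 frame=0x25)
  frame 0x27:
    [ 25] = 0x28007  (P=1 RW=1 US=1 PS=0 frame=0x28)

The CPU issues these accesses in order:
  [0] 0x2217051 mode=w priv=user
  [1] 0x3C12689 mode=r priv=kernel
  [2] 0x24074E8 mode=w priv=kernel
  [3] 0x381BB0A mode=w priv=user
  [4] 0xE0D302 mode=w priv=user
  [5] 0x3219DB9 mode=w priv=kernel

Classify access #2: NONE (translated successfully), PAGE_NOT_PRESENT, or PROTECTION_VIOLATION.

Per-access translation:
#0 VA=0x2217051 (w,user):
  lvl0: tbl 0x11, slot 17 ⇒ 0x12007 (P1/RW1/US1/PS0)
  lvl1: tbl 0x12, slot 23 ⇒ 0x13007 (P1/RW1/US1/PS0)
  ✓ 0x13051  — 2 lookups
#1 VA=0x3C12689 (r,kernel):
  lvl0: tbl 0x11, slot 30 ⇒ 0x14007 (P1/RW1/US1/PS0)
  lvl1: tbl 0x14, slot 18 ⇒ 0x17007 (P1/RW1/US1/PS0)
  ✓ 0x17689  — 2 lookups
#2 VA=0x24074E8 (w,kernel):
  lvl0: tbl 0x11, slot 18 ⇒ 0x19007 (P1/RW1/US1/PS0)
  lvl1: tbl 0x19, slot 7 ⇒ 0x1D005 (P1/RW0/US1/PS0)
  ⇒ fault: PROTECTION_VIOLATION  — 2 lookups
#3 VA=0x381BB0A (w,user):
  lvl0: tbl 0x11, slot 28 ⇒ 0x20007 (P1/RW1/US1/PS0)
  lvl1: tbl 0x20, slot 27 ⇒ 0x6D000 (P0/RW0/US0/PS0)
  ⇒ fault: PAGE_NOT_PRESENT  — 2 lookups
#4 VA=0xE0D302 (w,user):
  lvl0: tbl 0x11, slot 7 ⇒ 0x22007 (P1/RW1/US1/PS0)
  lvl1: tbl 0x22, slot 13 ⇒ 0x25007 (P1/RW1/US1/PS0)
  ✓ 0x25302  — 2 lookups
#5 VA=0x3219DB9 (w,kernel):
  lvl0: tbl 0x11, slot 25 ⇒ 0x27007 (P1/RW1/US1/PS0)
  lvl1: tbl 0x27, slot 25 ⇒ 0x28007 (P1/RW1/US1/PS0)
  ✓ 0x28DB9  — 2 lookups

Access #2 fault: PROTECTION_VIOLATION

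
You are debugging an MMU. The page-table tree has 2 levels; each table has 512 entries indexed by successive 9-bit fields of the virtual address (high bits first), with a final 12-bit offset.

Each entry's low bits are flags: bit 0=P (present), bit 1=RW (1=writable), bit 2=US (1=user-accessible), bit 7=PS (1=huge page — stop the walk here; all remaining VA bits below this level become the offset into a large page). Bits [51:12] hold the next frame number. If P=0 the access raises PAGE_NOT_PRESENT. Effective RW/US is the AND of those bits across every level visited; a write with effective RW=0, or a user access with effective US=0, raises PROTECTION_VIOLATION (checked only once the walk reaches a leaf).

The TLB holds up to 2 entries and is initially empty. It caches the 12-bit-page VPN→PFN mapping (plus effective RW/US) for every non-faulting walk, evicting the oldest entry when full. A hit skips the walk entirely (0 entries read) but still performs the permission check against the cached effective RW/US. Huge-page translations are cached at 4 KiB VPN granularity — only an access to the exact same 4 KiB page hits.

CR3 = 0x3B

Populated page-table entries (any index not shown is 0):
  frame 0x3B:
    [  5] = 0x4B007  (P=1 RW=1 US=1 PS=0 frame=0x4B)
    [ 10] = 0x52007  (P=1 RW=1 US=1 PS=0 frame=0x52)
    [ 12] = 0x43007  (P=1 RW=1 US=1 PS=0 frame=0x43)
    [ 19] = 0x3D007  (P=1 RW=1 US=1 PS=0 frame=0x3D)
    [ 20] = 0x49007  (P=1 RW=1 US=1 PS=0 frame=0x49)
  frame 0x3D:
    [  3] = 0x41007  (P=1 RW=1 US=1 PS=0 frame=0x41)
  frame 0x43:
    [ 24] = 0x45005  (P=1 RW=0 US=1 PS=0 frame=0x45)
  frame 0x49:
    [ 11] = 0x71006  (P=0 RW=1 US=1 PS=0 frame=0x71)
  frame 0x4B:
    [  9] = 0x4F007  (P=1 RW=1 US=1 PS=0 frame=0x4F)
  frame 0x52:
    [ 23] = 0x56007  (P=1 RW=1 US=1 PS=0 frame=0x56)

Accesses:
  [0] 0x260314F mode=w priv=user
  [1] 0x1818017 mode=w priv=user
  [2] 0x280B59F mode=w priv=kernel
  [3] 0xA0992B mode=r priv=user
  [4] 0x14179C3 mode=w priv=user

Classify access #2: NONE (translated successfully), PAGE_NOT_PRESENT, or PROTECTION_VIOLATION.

Trace:
#0 VA=0x260314F (w,user):
  lvl0: tbl 0x3B, slot 19 ⇒ 0x3D007 (P1/RW1/US1/PS0)
  lvl1: tbl 0x3D, slot 3 ⇒ 0x41007 (P1/RW1/US1/PS0)
  ⇒ phys 0x4114F  [2 reads]
#1 VA=0x1818017 (w,user):
  lvl0: tbl 0x3B, slot 12 ⇒ 0x43007 (P1/RW1/US1/PS0)
  lvl1: tbl 0x43, slot 24 ⇒ 0x45005 (P1/RW0/US1/PS0)
  ✗ PROTECTION_VIOLATION  [2 reads]
#2 VA=0x280B59F (w,kernel):
  lvl0: tbl 0x3B, slot 20 ⇒ 0x49007 (P1/RW1/US1/PS0)
  lvl1: tbl 0x49, slot 11 ⇒ 0x71006 (P0/RW1/US1/PS0)
  ✗ PAGE_NOT_PRESENT  [2 reads]
#3 VA=0xA0992B (r,user):
  lvl0: tbl 0x3B, slot 5 ⇒ 0x4B007 (P1/RW1/US1/PS0)
  lvl1: tbl 0x4B, slot 9 ⇒ 0x4F007 (P1/RW1/US1/PS0)
  ⇒ phys 0x4F92B  [2 reads]
#4 VA=0x14179C3 (w,user):
  lvl0: tbl 0x3B, slot 10 ⇒ 0x52007 (P1/RW1/US1/PS0)
  lvl1: tbl 0x52, slot 23 ⇒ 0x56007 (P1/RW1/US1/PS0)
  ⇒ phys 0x569C3  [2 reads]

Access #2 fault: PAGE_NOT_PRESENT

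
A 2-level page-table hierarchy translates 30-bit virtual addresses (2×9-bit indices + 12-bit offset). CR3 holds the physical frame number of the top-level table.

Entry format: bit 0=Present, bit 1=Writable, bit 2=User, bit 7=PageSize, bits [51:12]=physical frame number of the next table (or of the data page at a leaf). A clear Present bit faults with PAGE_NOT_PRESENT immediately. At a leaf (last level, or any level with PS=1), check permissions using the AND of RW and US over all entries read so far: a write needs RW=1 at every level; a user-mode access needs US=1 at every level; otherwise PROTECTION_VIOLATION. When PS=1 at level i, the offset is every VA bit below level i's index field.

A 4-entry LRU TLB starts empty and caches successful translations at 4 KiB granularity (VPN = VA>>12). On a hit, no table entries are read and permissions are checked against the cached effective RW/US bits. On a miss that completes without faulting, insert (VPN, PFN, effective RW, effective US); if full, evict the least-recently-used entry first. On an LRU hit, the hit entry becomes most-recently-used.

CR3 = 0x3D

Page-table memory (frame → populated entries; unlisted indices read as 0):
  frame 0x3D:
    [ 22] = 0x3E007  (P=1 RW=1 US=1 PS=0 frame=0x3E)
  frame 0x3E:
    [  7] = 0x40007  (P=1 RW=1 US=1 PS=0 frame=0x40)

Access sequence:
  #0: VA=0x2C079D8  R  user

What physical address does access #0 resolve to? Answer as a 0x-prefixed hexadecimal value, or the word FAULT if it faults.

Per-access translation:
#0 VA=0x2C079D8 (r,user):
  L0 @0x3D[22] → 0x3E007  P=1,RW=1,US=1,PS=0
  L1 @0x3E[7] → 0x40007  P=1,RW=1,US=1,PS=0
  ⇒ phys 0x409D8  [2 reads]

Access #0 PA: 0x409D8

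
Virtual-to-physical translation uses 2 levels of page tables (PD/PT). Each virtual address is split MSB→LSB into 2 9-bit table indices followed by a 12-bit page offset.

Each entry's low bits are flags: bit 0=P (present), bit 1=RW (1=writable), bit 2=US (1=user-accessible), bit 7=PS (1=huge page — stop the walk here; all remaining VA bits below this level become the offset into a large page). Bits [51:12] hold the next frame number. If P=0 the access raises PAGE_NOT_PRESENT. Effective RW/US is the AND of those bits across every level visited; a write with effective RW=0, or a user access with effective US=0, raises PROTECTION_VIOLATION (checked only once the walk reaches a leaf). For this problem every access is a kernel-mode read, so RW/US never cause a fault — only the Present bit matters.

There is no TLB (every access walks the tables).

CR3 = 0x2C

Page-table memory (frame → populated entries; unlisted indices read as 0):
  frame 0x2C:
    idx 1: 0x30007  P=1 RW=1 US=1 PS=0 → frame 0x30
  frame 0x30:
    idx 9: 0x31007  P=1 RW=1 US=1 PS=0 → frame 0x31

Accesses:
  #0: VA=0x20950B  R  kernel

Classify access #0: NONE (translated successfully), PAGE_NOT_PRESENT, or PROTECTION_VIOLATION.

Per-access translation:
#0 VA=0x20950B (r,kernel):
  lvl0: tbl 0x2C, slot 1 ⇒ 0x30007 (P1/RW1/US1/PS0)
  lvl1: tbl 0x30, slot 9 ⇒ 0x31007 (P1/RW1/US1/PS0)
  ✓ 0x3150B  — 2 lookups

Access #0 fault: NONE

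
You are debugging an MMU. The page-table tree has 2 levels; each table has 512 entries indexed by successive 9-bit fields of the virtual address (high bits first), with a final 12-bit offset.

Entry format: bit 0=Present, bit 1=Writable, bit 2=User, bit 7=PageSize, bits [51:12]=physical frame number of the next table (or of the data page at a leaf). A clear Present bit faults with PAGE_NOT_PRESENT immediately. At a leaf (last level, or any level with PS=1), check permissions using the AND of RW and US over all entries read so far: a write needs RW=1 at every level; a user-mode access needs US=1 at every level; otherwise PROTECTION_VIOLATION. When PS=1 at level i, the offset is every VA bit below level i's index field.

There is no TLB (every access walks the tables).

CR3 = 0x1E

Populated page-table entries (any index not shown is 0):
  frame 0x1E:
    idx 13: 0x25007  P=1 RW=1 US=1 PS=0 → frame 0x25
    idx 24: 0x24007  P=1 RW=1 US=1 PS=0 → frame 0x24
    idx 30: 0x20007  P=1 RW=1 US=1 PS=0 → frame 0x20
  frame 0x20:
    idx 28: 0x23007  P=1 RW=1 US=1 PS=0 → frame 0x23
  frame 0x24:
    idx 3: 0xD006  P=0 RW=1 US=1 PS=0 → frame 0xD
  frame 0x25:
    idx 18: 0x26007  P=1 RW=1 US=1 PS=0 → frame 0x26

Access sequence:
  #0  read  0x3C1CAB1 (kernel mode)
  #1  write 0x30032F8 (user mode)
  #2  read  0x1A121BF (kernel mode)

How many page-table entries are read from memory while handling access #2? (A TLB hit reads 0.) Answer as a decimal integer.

Per-access translation:
#0 VA=0x3C1CAB1 (r,kernel):
  [0] read 0x1E idx=30: raw=0x20007 flags P=1 W=1 U=1 S=0
  [1] read 0x20 idx=28: raw=0x23007 flags P=1 W=1 U=1 S=0
  → PA=0x23AB1  (2 entries read)
#1 VA=0x30032F8 (w,user):
  [0] read 0x1E idx=24: raw=0x24007 flags P=1 W=1 U=1 S=0
  [1] read 0x24 idx=3: raw=0xD006 flags P=0 W=1 U=1 S=0
  ⇒ fault: PAGE_NOT_PRESENT  — 2 lookups
#2 VA=0x1A121BF (r,kernel):
  [0] read 0x1E idx=13: raw=0x25007 flags P=1 W=1 U=1 S=0
  [1] read 0x25 idx=18: raw=0x26007 flags P=1 W=1 U=1 S=0
  → PA=0x261BF  (2 entries read)

Entries read for #2: 2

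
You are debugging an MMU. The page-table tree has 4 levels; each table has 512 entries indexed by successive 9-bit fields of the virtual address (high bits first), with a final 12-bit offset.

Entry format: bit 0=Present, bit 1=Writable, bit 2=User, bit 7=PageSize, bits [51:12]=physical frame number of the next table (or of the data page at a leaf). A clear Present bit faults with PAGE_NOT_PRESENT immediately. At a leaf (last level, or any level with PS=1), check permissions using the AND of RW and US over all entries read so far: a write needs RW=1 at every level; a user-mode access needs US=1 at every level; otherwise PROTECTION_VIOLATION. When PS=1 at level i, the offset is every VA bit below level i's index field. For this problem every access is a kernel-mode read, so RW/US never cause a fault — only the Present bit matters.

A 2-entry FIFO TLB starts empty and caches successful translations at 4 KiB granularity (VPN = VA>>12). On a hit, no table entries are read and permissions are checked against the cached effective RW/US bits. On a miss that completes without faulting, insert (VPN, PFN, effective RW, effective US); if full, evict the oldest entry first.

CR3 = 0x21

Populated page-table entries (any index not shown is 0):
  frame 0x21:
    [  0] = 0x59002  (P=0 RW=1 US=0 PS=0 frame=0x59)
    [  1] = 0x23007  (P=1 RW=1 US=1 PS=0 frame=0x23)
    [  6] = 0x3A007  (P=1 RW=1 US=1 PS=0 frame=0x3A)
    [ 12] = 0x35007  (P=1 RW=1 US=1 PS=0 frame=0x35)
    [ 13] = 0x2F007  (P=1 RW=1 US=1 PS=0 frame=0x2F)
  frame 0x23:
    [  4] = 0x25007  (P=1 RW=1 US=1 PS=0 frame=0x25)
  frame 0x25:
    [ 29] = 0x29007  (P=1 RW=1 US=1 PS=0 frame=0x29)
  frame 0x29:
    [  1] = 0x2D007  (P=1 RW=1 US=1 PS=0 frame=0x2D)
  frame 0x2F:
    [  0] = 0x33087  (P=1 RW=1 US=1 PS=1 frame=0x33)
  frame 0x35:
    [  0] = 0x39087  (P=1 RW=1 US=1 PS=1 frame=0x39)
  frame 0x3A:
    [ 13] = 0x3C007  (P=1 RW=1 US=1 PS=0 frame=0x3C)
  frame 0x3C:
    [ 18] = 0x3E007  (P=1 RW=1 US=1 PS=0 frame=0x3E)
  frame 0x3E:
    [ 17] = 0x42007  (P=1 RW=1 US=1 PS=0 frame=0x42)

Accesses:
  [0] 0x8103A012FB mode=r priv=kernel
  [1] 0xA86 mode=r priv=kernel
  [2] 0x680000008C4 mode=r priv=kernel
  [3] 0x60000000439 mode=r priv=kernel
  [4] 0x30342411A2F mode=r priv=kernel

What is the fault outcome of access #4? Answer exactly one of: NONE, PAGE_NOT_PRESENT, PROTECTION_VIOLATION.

Walk each access:
#0 VA=0x8103A012FB (r,kernel):
  [0] read 0x21 idx=1: raw=0x23007 flags P=1 W=1 U=1 S=0
  [1] read 0x23 idx=4: raw=0x25007 flags P=1 W=1 U=1 S=0
  [2] read 0x25 idx=29: raw=0x29007 flags P=1 W=1 U=1 S=0
  [3] read 0x29 idx=1: raw=0x2D007 flags P=1 W=1 U=1 S=0
  → PA=0x2D2FB  (4 entries read)
#1 VA=0xA86 (r,kernel):
  [0] read 0x21 idx=0: raw=0x59002 flags P=0 W=1 U=0 S=0
  ⇒ fault: PAGE_NOT_PRESENT  — 1 lookups
#2 VA=0x680000008C4 (r,kernel):
  [0] read 0x21 idx=13: raw=0x2F007 flags P=1 W=1 U=1 S=0
  [1] read 0x2F idx=0: raw=0x33087 flags P=1 W=1 U=1 S=1
  → PA=0x338C4 (huge @L1)  (2 entries read)
#3 VA=0x60000000439 (r,kernel):
  [0] read 0x21 idx=12: raw=0x35007 flags P=1 W=1 U=1 S=0
  [1] read 0x35 idx=0: raw=0x39087 flags P=1 W=1 U=1 S=1
  → PA=0x39439 (huge @L1)  (2 entries read)
#4 VA=0x30342411A2F (r,kernel):
  [0] read 0x21 idx=6: raw=0x3A007 flags P=1 W=1 U=1 S=0
  [1] read 0x3A idx=13: raw=0x3C007 flags P=1 W=1 U=1 S=0
  [2] read 0x3C idx=18: raw=0x3E007 flags P=1 W=1 U=1 S=0
  [3] read 0x3E idx=17: raw=0x42007 flags P=1 W=1 U=1 S=0
  → PA=0x42A2F  (4 entries read)

Access #4 fault: NONE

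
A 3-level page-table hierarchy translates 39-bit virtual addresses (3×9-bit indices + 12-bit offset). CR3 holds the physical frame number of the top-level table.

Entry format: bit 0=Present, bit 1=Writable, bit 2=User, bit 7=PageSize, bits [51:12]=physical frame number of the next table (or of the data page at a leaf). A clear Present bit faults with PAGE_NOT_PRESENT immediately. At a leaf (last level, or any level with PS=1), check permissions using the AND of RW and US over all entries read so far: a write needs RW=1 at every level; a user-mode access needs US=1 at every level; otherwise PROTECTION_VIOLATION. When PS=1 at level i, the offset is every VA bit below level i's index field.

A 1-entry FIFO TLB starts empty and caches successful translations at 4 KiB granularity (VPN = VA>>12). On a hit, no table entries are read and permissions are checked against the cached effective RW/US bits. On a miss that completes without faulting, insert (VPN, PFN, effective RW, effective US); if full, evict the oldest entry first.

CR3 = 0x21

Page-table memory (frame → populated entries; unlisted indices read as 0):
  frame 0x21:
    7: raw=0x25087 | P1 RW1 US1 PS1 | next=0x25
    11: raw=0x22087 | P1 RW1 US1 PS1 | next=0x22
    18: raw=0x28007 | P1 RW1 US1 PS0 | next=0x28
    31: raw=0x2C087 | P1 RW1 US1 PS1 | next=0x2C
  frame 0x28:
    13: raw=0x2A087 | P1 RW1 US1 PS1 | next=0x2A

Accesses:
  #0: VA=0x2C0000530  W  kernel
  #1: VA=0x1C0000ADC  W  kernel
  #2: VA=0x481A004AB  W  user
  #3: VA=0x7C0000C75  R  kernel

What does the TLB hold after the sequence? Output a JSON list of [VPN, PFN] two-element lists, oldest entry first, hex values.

Walk each access:
#0 VA=0x2C0000530 (w,kernel):
  L0: frame=0x21 idx=11 entry=0x22087 [P=1 RW=1 US=1 PS=1]
  ⇒ phys 0x22530 (huge @L0)  [1 reads]
#1 VA=0x1C0000ADC (w,kernel):
  L0: frame=0x21 idx=7 entry=0x25087 [P=1 RW=1 US=1 PS=1]
  ⇒ phys 0x25ADC (huge @L0)  [1 reads]
#2 VA=0x481A004AB (w,user):
  L0: frame=0x21 idx=18 entry=0x28007 [P=1 RW=1 US=1 PS=0]
  L1: frame=0x28 idx=13 entry=0x2A087 [P=1 RW=1 US=1 PS=1]
  ⇒ phys 0x2A4AB (huge @L1)  [2 reads]
#3 VA=0x7C0000C75 (r,kernel):
  L0: frame=0x21 idx=31 entry=0x2C087 [P=1 RW=1 US=1 PS=1]
  ⇒ phys 0x2CC75 (huge @L0)  [1 reads]

TLB: [["0x7C0000", "0x2C"]]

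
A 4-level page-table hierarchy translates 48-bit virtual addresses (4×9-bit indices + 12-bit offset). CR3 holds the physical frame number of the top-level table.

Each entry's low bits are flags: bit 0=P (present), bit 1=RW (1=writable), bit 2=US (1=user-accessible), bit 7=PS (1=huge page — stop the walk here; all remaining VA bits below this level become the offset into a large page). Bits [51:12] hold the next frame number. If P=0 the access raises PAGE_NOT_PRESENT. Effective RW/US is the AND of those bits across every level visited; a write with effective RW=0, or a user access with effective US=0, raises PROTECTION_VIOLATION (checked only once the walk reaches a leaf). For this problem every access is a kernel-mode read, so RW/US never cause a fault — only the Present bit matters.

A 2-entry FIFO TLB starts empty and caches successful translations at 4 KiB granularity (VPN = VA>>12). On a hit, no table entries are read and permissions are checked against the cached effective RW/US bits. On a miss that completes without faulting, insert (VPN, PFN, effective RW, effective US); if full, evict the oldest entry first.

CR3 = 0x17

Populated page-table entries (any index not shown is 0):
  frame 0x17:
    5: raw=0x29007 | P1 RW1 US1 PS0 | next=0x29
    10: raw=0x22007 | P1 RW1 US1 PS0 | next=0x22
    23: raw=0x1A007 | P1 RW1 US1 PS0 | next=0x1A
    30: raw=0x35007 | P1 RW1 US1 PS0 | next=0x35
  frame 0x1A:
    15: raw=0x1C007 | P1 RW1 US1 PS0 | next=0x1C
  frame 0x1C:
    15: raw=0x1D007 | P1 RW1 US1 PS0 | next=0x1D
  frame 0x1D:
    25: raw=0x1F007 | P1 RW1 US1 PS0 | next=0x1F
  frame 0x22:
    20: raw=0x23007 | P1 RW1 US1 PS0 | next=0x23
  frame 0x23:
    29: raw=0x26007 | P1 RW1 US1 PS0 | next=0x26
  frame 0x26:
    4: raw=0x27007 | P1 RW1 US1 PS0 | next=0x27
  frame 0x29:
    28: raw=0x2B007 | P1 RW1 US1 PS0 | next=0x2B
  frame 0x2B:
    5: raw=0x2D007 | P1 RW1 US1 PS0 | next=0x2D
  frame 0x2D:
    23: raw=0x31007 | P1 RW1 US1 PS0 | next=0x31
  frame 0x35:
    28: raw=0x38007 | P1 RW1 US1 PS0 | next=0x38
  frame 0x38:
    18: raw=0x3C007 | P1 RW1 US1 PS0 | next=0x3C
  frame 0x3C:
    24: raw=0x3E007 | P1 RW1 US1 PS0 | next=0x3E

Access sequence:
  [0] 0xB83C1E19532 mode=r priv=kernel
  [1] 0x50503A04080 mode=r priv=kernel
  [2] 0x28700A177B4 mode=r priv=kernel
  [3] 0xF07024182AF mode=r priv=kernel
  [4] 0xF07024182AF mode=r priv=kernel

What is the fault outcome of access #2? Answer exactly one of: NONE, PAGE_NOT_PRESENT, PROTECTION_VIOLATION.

Per-access translation:
#0 VA=0xB83C1E19532 (r,kernel):
  L0: frame=0x17 idx=23 entry=0x1A007 [P=1 RW=1 US=1 PS=0]
  L1: frame=0x1A idx=15 entry=0x1C007 [P=1 RW=1 US=1 PS=0]
  L2: frame=0x1C idx=15 entry=0x1D007 [P=1 RW=1 US=1 PS=0]
  L3: frame=0x1D idx=25 entry=0x1F007 [P=1 RW=1 US=1 PS=0]
  → PA=0x1F532  (4 entries read)
#1 VA=0x50503A04080 (r,kernel):
  L0: frame=0x17 idx=10 entry=0x22007 [P=1 RW=1 US=1 PS=0]
  L1: frame=0x22 idx=20 entry=0x23007 [P=1 RW=1 US=1 PS=0]
  L2: frame=0x23 idx=29 entry=0x26007 [P=1 RW=1 US=1 PS=0]
  L3: frame=0x26 idx=4 entry=0x27007 [P=1 RW=1 US=1 PS=0]
  → PA=0x27080  (4 entries read)
#2 VA=0x28700A177B4 (r,kernel):
  L0: frame=0x17 idx=5 entry=0x29007 [P=1 RW=1 US=1 PS=0]
  L1: frame=0x29 idx=28 entry=0x2B007 [P=1 RW=1 US=1 PS=0]
  L2: frame=0x2B idx=5 entry=0x2D007 [P=1 RW=1 US=1 PS=0]
  L3: frame=0x2D idx=23 entry=0x31007 [P=1 RW=1 US=1 PS=0]
  → PA=0x317B4  (4 entries read)
#3 VA=0xF07024182AF (r,kernel):
  L0: frame=0x17 idx=30 entry=0x35007 [P=1 RW=1 US=1 PS=0]
  L1: frame=0x35 idx=28 entry=0x38007 [P=1 RW=1 US=1 PS=0]
  L2: frame=0x38 idx=18 entry=0x3C007 [P=1 RW=1 US=1 PS=0]
  L3: frame=0x3C idx=24 entry=0x3E007 [P=1 RW=1 US=1 PS=0]
  → PA=0x3E2AF  (4 entries read)
#4 VA=0xF07024182AF (r,kernel):
  TLB hit vpn=0xF0702418 → PA=0x3E2AF

Access #2 fault: NONE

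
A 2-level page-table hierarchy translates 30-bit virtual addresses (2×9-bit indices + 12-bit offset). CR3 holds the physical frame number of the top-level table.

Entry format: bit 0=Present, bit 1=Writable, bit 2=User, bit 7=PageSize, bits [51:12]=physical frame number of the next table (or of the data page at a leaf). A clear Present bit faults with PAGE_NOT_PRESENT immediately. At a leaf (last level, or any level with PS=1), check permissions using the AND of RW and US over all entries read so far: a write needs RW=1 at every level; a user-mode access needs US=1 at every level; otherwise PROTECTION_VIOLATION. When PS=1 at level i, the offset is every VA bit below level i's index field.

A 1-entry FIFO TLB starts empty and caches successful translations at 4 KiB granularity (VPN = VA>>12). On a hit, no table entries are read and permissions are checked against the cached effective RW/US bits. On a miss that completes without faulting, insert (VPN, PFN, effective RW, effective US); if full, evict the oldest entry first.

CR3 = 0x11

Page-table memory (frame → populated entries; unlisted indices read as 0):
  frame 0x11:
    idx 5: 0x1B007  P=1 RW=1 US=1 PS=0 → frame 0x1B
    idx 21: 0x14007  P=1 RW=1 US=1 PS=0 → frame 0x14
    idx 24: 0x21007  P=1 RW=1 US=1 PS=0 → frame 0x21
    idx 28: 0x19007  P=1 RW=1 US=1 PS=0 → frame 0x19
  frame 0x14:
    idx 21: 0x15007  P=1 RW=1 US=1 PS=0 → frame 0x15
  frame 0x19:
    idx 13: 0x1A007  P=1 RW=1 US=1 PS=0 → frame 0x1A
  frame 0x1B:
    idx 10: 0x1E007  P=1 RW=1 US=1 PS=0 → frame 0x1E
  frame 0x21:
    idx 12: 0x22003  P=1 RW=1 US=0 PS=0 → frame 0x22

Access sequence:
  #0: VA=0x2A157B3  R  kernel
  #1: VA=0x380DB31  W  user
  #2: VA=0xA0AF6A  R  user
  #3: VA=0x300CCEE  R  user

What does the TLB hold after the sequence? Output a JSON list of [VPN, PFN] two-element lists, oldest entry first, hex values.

Per-access translation:
#0 VA=0x2A157B3 (r,kernel):
  L0: frame=0x11 idx=21 entry=0x14007 [P=1 RW=1 US=1 PS=0]
  L1: frame=0x14 idx=21 entry=0x15007 [P=1 RW=1 US=1 PS=0]
  → PA=0x157B3  (2 entries read)
#1 VA=0x380DB31 (w,user):
  L0: frame=0x11 idx=28 entry=0x19007 [P=1 RW=1 US=1 PS=0]
  L1: frame=0x19 idx=13 entry=0x1A007 [P=1 RW=1 US=1 PS=0]
  → PA=0x1AB31  (2 entries read)
#2 VA=0xA0AF6A (r,user):
  L0: frame=0x11 idx=5 entry=0x1B007 [P=1 RW=1 US=1 PS=0]
  L1: frame=0x1B idx=10 entry=0x1E007 [P=1 RW=1 US=1 PS=0]
  → PA=0x1EF6A  (2 entries read)
#3 VA=0x300CCEE (r,user):
  L0: frame=0x11 idx=24 entry=0x21007 [P=1 RW=1 US=1 PS=0]
  L1: frame=0x21 idx=12 entry=0x22003 [P=1 RW=1 US=0 PS=0]
  ✗ PROTECTION_VIOLATION  [2 reads]

TLB: [["0xA0A", "0x1E"]]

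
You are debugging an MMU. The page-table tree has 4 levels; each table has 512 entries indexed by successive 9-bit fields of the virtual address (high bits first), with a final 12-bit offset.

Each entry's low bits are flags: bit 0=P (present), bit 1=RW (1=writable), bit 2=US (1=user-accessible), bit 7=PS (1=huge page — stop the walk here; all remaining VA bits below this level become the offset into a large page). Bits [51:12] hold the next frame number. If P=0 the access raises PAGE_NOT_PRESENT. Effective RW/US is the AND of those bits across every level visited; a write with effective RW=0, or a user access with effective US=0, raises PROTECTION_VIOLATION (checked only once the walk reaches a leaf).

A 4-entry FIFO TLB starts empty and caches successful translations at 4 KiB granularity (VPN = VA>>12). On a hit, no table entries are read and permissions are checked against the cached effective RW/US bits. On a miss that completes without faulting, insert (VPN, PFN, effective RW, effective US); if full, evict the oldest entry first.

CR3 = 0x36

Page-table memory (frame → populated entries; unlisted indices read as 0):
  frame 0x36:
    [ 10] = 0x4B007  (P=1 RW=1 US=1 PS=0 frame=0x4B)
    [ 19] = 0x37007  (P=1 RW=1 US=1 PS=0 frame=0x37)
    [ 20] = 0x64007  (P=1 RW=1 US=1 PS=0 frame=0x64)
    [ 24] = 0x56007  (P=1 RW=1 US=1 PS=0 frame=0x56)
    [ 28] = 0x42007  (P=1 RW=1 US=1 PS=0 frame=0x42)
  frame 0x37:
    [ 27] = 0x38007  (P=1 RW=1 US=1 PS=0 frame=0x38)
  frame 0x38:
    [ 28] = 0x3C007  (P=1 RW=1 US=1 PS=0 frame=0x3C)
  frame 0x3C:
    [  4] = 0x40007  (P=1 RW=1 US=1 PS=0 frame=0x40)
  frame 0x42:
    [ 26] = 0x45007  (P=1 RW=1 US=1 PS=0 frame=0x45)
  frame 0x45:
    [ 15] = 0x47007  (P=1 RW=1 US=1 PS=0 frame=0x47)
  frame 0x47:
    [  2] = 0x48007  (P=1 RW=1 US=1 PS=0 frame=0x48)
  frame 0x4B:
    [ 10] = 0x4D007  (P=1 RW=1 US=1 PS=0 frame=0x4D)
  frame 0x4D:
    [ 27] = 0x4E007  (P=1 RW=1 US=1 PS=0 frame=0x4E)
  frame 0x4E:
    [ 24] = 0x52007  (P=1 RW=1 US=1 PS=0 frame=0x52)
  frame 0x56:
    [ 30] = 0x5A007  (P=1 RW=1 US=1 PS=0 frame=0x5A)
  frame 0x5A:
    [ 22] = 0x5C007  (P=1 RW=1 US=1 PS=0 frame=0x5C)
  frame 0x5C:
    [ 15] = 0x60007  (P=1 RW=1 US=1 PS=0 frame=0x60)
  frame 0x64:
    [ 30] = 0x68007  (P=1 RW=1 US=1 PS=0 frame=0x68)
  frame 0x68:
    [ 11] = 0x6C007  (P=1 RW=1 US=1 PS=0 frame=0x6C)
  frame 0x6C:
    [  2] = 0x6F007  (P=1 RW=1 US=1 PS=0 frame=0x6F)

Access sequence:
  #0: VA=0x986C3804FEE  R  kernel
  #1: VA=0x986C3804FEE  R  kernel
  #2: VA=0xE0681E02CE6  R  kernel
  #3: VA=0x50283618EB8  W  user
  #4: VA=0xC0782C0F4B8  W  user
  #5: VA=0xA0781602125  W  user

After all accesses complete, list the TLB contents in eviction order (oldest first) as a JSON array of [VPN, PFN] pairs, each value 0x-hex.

Trace:
#0 VA=0x986C3804FEE (r,kernel):
  [0] read 0x36 idx=19: raw=0x37007 flags P=1 W=1 U=1 S=0
  [1] read 0x37 idx=27: raw=0x38007 flags P=1 W=1 U=1 S=0
  [2] read 0x38 idx=28: raw=0x3C007 flags P=1 W=1 U=1 S=0
  [3] read 0x3C idx=4: raw=0x40007 flags P=1 W=1 U=1 S=0
  → PA=0x40FEE  (4 entries read)
#1 VA=0x986C3804FEE (r,kernel):
  TLB hit vpn=0x986C3804 → PA=0x40FEE
#2 VA=0xE0681E02CE6 (r,kernel):
  [0] read 0x36 idx=28: raw=0x42007 flags P=1 W=1 U=1 S=0
  [1] read 0x42 idx=26: raw=0x45007 flags P=1 W=1 U=1 S=0
  [2] read 0x45 idx=15: raw=0x47007 flags P=1 W=1 U=1 S=0
  [3] read 0x47 idx=2: raw=0x48007 flags P=1 W=1 U=1 S=0
  → PA=0x48CE6  (4 entries read)
#3 VA=0x50283618EB8 (w,user):
  [0] read 0x36 idx=10: raw=0x4B007 flags P=1 W=1 U=1 S=0
  [1] read 0x4B idx=10: raw=0x4D007 flags P=1 W=1 U=1 S=0
  [2] read 0x4D idx=27: raw=0x4E007 flags P=1 W=1 U=1 S=0
  [3] read 0x4E idx=24: raw=0x52007 flags P=1 W=1 U=1 S=0
  → PA=0x52EB8  (4 entries read)
#4 VA=0xC0782C0F4B8 (w,user):
  [0] read 0x36 idx=24: raw=0x56007 flags P=1 W=1 U=1 S=0
  [1] read 0x56 idx=30: raw=0x5A007 flags P=1 W=1 U=1 S=0
  [2] read 0x5A idx=22: raw=0x5C007 flags P=1 W=1 U=1 S=0
  [3] read 0x5C idx=15: raw=0x60007 flags P=1 W=1 U=1 S=0
  → PA=0x604B8  (4 entries read)
#5 VA=0xA0781602125 (w,user):
  [0] read 0x36 idx=20: raw=0x64007 flags P=1 W=1 U=1 S=0
  [1] read 0x64 idx=30: raw=0x68007 flags P=1 W=1 U=1 S=0
  [2] read 0x68 idx=11: raw=0x6C007 flags P=1 W=1 U=1 S=0
  [3] read 0x6C idx=2: raw=0x6F007 flags P=1 W=1 U=1 S=0
  → PA=0x6F125  (4 entries read)

TLB: [["0xE0681E02", "0x48"], ["0x50283618", "0x52"], ["0xC0782C0F", "0x60"], ["0xA0781602", "0x6F"]]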